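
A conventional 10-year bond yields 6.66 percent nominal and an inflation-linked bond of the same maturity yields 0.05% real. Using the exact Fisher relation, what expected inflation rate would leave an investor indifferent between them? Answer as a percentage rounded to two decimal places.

(1 + π) = (1 + i)/(1 + r) = 1.06660 / 1.00050 = 1.066067
Break-even inflation = 1.066067 − 1 → 6.61%.

6.61%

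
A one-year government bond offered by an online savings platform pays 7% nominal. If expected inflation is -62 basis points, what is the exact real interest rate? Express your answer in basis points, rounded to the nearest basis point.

767 basis points

By the Fisher equation, 1 + r = (1 + i)/(1 + π).
1 + r = 1.07000 / 0.99380 = 1.076675
r = 1.076675 − 1 = 7.6675%, i.e. 767 basis points.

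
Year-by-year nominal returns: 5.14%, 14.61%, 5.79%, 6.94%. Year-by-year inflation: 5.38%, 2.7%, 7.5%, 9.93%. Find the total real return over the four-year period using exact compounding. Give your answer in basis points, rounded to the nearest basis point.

659 basis points

Nominal growth factor = 1.0514 × 1.1461 × 1.0579 × 1.0694 = 1.363249
Price-level growth factor = 1.0538 × 1.0270 × 1.0750 × 1.0993 = 1.278949
Real growth factor = 1.363249 / 1.278949 = 1.065913
Total real return = 1.065913 − 1 → 659 basis points.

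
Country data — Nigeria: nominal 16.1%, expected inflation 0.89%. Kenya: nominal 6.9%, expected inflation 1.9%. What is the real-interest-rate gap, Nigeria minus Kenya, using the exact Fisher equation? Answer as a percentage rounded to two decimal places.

Nigeria: (1 + 0.1610)/(1 + 0.0089) − 1 = 15.0758%
Kenya: (1 + 0.0690)/(1 + 0.0190) − 1 = 4.9068%
Differential = 15.0758% − 4.9068% = 10.1691% → 10.17%.

10.17%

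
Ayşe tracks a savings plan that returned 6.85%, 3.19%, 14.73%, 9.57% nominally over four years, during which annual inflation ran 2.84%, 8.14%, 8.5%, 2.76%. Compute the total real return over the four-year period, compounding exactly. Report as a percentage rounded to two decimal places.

Nominal growth factor = 1.0685 × 1.0319 × 1.1473 × 1.0957 = 1.386056
Price-level growth factor = 1.0284 × 1.0814 × 1.0850 × 1.0276 = 1.239945
Real growth factor = 1.386056 / 1.239945 = 1.117837
Total real return = 1.117837 − 1 → 11.78%.

11.78%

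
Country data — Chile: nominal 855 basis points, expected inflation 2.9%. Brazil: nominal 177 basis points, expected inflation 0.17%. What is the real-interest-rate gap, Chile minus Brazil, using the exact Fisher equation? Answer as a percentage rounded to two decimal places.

Chile: (1 + 0.0855)/(1 + 0.0290) − 1 = 5.4908%
Brazil: (1 + 0.0177)/(1 + 0.0017) − 1 = 1.5973%
Differential = 5.4908% − 1.5973% = 3.8935% → 3.89%.

3.89%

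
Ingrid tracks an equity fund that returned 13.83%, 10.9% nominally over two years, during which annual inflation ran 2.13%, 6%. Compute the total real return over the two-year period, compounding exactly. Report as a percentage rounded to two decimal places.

16.61%

Nominal growth factor = 1.1383 × 1.1090 = 1.262375
Price-level growth factor = 1.0213 × 1.0600 = 1.082578
Real growth factor = 1.262375 / 1.082578 = 1.166082
Total real return = 1.166082 − 1 → 16.61%.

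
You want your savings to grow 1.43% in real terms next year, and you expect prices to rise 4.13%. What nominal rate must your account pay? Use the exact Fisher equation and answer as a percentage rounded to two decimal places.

5.62%

(1 + i) = (1 + r)(1 + π) = 1.01430 × 1.04130 = 1.05619059
i = 1.05619059 − 1, so the required nominal rate is 5.62%.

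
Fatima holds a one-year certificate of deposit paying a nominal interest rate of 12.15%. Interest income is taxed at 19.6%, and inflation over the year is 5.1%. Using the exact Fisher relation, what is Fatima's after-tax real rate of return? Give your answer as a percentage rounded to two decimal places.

4.44%

After-tax nominal return = 12.15% × (1 − 0.196) = 9.7686%.
1 + r = 1.097686 / 1.05100 = 1.044421
After-tax real rate = 1.044421 − 1 → 4.44%.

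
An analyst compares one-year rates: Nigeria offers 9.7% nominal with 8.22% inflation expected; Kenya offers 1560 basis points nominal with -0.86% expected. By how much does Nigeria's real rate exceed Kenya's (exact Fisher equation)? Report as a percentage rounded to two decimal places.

-15.24%

Nigeria: (1 + 0.0970)/(1 + 0.0822) − 1 = 1.3676%
Kenya: (1 + 0.1560)/(1 − 0.0086) − 1 = 16.6028%
Differential = 1.3676% − 16.6028% = -15.2352% → -15.24%.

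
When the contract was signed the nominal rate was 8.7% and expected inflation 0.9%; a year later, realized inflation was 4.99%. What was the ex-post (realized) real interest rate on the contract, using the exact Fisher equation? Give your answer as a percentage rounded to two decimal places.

Ex-post: (1 + 0.0870)/(1 + 0.0499) − 1 = 3.5337%
So the realized real rate is 3.53%.

3.53%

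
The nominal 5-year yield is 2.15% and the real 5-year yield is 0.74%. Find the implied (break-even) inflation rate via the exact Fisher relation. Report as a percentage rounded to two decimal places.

(1 + π) = (1 + i)/(1 + r) = 1.02150 / 1.00740 = 1.013996
Break-even inflation = 1.013996 − 1 → 1.40%.

1.40%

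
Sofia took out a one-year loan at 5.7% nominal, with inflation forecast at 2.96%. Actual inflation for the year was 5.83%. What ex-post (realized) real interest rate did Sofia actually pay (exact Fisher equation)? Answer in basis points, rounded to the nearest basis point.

-12 basis points

Ex-post: (1 + 0.0570)/(1 + 0.0583) − 1 = -0.1228%
So the realized real rate is -12 basis points.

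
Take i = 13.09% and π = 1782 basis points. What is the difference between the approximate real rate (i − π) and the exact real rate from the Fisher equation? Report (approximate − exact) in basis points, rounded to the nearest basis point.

-72 basis points

Approximate: r ≈ 13.090% − 17.820% = -4.7300%
Exact: (1 + 0.1309)/(1 + 0.1782) − 1 = -4.0146%
Error = -4.7300% − (-4.0146%) = -0.7154% → -72 basis points.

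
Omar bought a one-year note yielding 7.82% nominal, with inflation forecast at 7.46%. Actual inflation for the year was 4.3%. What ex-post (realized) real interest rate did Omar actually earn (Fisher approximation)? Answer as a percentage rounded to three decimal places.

3.520%

Ex-post: 7.82% − 4.3% = 3.520%
So the realized real rate is 3.520%.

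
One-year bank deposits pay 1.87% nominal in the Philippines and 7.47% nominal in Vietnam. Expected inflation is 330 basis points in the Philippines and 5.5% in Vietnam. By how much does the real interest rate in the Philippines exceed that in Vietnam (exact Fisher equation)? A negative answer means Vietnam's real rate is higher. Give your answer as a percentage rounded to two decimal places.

The Philippines: (1 + 0.0187)/(1 + 0.0330) − 1 = -1.3843%
Vietnam: (1 + 0.0747)/(1 + 0.0550) − 1 = 1.8673%
Differential = -1.3843% − 1.8673% = -3.2516% → -3.25%.

-3.25%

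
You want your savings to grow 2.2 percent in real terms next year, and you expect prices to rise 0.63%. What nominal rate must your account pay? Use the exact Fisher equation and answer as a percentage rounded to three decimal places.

(1 + i) = (1 + r)(1 + π) = 1.02200 × 1.00630 = 1.0284386
i = 1.0284386 − 1, so the required nominal rate is 2.844%.

2.844%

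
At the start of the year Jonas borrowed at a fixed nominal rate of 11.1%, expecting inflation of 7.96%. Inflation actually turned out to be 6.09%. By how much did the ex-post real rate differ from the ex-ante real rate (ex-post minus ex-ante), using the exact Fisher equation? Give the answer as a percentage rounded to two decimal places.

1.81%

Ex-ante: (1 + 0.1110)/(1 + 0.0796) − 1 = 2.9085%
Ex-post: (1 + 0.1110)/(1 + 0.0609) − 1 = 4.7224%
Difference (ex-post − ex-ante) = 1.8139% → 1.81%.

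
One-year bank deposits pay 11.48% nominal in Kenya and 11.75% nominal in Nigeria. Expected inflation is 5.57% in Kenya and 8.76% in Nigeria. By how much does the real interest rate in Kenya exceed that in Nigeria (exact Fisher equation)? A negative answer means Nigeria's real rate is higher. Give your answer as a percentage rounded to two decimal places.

Kenya: (1 + 0.1148)/(1 + 0.0557) − 1 = 5.5982%
Nigeria: (1 + 0.1175)/(1 + 0.0876) − 1 = 2.7492%
Differential = 5.5982% − 2.7492% = 2.8490% → 2.85%.

2.85%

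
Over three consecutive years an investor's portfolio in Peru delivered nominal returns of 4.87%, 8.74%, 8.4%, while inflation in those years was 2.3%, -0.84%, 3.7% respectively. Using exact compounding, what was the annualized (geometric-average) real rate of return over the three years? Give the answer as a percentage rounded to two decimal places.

5.53%

Compound the nominal returns: 1.0487 × 1.0874 × 1.0840 = 1.23614632.
Compound inflation: 1.0230 × 0.9916 × 1.0370 = 1.05193985.
Deflate: 1.23614632 / 1.05193985 = 1.17511121.
Annualized real rate = 1.17511121^(1/3) − 1 = 5.5260% → 5.53%.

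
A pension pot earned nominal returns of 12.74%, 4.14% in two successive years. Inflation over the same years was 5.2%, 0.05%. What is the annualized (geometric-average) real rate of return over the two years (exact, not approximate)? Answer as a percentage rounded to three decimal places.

Nominal growth factor = 1.1274 × 1.0414 = 1.17407436
Price-level growth factor = 1.0520 × 1.0005 = 1.05252600
Real growth factor = 1.17407436 / 1.05252600 = 1.11548252
Annualized real rate = 1.11548252^(1/2) − 1 = 5.6164% → 5.616%.

5.616%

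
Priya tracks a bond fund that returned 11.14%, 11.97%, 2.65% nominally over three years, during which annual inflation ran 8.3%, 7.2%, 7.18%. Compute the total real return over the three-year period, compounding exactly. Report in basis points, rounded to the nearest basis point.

Compound the nominal returns: 1.1114 × 1.1197 × 1.0265 = 1.277412.
Compound inflation: 1.0830 × 1.0720 × 1.0718 = 1.244334.
Deflate: 1.277412 / 1.244334 = 1.026583.
Total real return = 1.026583 − 1 → 266 basis points.

266 basis points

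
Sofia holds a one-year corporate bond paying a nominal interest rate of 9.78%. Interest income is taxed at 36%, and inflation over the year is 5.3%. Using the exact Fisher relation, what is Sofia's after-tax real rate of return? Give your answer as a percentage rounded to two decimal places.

After-tax nominal return = 9.78% × (1 − 0.36) = 6.2592%.
1 + r = 1.062592 / 1.05300 = 1.009109
After-tax real rate = 1.009109 − 1 → 0.91%.

0.91%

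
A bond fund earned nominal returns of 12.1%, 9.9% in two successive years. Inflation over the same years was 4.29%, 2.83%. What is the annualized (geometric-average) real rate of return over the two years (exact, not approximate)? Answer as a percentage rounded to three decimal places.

Nominal growth factor = 1.1210 × 1.0990 = 1.23197900
Price-level growth factor = 1.0429 × 1.0283 = 1.07241407
Real growth factor = 1.23197900 / 1.07241407 = 1.14879041
Annualized real rate = 1.14879041^(1/2) − 1 = 7.1816% → 7.182%.

7.182%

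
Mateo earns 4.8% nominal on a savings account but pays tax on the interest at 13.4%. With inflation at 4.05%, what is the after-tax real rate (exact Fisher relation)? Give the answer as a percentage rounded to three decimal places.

After-tax nominal return = 4.8% × (1 − 0.134) = 4.1568%.
1 + r = 1.041568 / 1.04050 = 1.001026
After-tax real rate = 1.001026 − 1 → 0.103%.

0.103%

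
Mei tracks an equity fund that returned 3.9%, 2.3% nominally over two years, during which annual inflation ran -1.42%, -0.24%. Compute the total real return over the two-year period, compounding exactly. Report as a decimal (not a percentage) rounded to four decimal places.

Compound the nominal returns: 1.0390 × 1.0230 = 1.062897.
Compound inflation: 0.9858 × 0.9976 = 0.983434.
Deflate: 1.062897 / 0.983434 = 1.080801.
Total real return = 1.080801 − 1 → 0.0808.

0.0808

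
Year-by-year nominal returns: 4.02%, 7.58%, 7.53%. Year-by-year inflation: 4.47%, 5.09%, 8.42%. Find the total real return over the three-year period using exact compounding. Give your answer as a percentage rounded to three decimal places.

Compound the nominal returns: 1.0402 × 1.0758 × 1.0753 = 1.203311.
Compound inflation: 1.0447 × 1.0509 × 1.0842 = 1.190316.
Deflate: 1.203311 / 1.190316 = 1.010917.
Total real return = 1.010917 − 1 → 1.092%.

1.092%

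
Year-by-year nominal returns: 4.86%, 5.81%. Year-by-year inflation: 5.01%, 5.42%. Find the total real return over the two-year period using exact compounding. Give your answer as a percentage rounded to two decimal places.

0.23%

Nominal growth factor = 1.0486 × 1.0581 = 1.109524
Price-level growth factor = 1.0501 × 1.0542 = 1.107015
Real growth factor = 1.109524 / 1.107015 = 1.002266
Total real return = 1.002266 − 1 → 0.23%.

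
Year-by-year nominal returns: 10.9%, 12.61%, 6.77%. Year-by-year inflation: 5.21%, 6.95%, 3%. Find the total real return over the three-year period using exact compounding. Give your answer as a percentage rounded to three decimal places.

15.049%

Compound the nominal returns: 1.1090 × 1.1261 × 1.0677 = 1.333392.
Compound inflation: 1.0521 × 1.0695 × 1.0300 = 1.158978.
Deflate: 1.333392 / 1.158978 = 1.150490.
Total real return = 1.150490 − 1 → 15.049%.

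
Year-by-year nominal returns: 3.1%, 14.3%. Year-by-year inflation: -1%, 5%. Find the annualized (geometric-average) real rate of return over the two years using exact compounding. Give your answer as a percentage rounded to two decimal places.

Nominal growth factor = 1.0310 × 1.1430 = 1.17843300
Price-level growth factor = 0.9900 × 1.0500 = 1.03950000
Real growth factor = 1.17843300 / 1.03950000 = 1.13365368
Annualized real rate = 1.13365368^(1/2) − 1 = 6.4732% → 6.47%.

6.47%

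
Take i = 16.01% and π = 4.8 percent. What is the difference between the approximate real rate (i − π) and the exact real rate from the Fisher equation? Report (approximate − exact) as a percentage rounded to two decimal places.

Approximate: r ≈ 16.010% − 4.800% = 11.2100%
Exact: (1 + 0.1601)/(1 + 0.0480) − 1 = 10.6966%
Error = 11.2100% − 10.6966% = 0.5134% → 0.51%.

0.51%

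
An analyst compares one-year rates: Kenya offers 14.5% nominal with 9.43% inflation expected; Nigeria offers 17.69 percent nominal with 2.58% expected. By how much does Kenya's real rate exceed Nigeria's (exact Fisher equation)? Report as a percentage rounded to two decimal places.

-10.10%

Kenya: (1 + 0.1450)/(1 + 0.0943) − 1 = 4.6331%
Nigeria: (1 + 0.1769)/(1 + 0.0258) − 1 = 14.7300%
Differential = 4.6331% − 14.7300% = -10.0969% → -10.10%.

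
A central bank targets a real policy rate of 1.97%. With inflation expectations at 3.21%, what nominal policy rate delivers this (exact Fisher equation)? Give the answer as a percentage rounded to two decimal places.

5.24%

(1 + i) = (1 + r)(1 + π) = 1.01970 × 1.03210 = 1.05243237
i = 1.05243237 − 1, so the required nominal rate is 5.24%.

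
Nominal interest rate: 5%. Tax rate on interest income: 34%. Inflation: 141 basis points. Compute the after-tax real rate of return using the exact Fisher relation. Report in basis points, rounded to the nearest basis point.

After-tax nominal return = 5% × (1 − 0.34) = 3.3000%.
1 + r = 1.03300 / 1.01410 = 1.018637
After-tax real rate = 1.018637 − 1 → 186 basis points.

186 basis points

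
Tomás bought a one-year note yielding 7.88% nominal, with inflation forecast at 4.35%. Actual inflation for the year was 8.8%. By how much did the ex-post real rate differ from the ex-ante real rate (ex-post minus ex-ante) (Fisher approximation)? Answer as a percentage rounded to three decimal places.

-4.450%

Ex-ante: 7.88% − 4.35% = 3.530%
Ex-post: 7.88% − 8.8% = -0.920%
Difference (ex-post − ex-ante) = -4.4500% → -4.450%.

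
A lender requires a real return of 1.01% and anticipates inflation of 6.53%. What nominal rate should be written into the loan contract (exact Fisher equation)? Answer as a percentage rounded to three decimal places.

7.606%

(1 + i) = (1 + r)(1 + π) = 1.01010 × 1.06530 = 1.07605953
i = 1.07605953 − 1, so the required nominal rate is 7.606%.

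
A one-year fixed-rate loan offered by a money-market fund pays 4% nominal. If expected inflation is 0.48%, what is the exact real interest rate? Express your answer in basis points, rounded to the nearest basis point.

350 basis points

By the Fisher identity, 1 + r = (1 + i)/(1 + π).
1 + r = 1.04000 / 1.00480 = 1.035032
r = 1.035032 − 1 = 3.5032%, i.e. 350 basis points.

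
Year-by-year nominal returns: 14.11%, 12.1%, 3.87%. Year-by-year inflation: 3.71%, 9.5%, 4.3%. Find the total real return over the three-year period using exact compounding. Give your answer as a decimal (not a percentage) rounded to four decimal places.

Compound the nominal returns: 1.1411 × 1.1210 × 1.0387 = 1.328677.
Compound inflation: 1.0371 × 1.0950 × 1.0430 = 1.184456.
Deflate: 1.328677 / 1.184456 = 1.121761.
Total real return = 1.121761 − 1 → 0.1218.

0.1218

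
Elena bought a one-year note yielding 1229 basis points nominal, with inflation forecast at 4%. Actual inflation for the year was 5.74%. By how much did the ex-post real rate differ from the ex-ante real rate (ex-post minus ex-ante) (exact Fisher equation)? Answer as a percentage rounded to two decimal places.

-1.78%

Ex-ante: (1 + 0.1229)/(1 + 0.0400) − 1 = 7.9712%
Ex-post: (1 + 0.1229)/(1 + 0.0574) − 1 = 6.1944%
Difference (ex-post − ex-ante) = -1.7767% → -1.78%.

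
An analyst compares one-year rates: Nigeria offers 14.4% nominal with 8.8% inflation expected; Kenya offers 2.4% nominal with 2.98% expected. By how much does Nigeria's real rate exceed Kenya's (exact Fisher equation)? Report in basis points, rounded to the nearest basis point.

Nigeria: (1 + 0.1440)/(1 + 0.0880) − 1 = 5.1471%
Kenya: (1 + 0.0240)/(1 + 0.0298) − 1 = -0.5632%
Differential = 5.1471% − (-0.5632%) = 5.7103% → 571 basis points.

571 basis points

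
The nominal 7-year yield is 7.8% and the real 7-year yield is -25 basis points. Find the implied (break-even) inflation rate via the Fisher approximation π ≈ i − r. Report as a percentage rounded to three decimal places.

8.050%

π ≈ i − r = 7.8% − (-0.25%) → 8.050%.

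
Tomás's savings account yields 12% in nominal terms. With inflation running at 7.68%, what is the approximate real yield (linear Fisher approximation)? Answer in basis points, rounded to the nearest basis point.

r ≈ i − π = 12% − 7.68% = 432 basis points.

432 basis points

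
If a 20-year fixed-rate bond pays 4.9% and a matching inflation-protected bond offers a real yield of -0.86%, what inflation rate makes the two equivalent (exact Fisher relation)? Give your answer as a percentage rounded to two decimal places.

5.81%

(1 + π) = (1 + i)/(1 + r) = 1.04900 / 0.99140 = 1.058100
Break-even inflation = 1.058100 − 1 → 5.81%.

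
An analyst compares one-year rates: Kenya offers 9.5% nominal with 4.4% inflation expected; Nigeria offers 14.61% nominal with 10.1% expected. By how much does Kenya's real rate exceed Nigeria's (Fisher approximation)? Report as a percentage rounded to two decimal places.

Kenya: 9.5% − 4.4% = 5.100%
Nigeria: 14.61% − 10.1% = 4.510%
Differential = 0.590% → 0.59%.

0.59%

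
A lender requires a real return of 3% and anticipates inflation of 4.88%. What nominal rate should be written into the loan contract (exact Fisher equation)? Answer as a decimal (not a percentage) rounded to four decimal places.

0.0803

(1 + i) = (1 + r)(1 + π) = 1.03000 × 1.04880 = 1.080264
i = 1.080264 − 1, so the required nominal rate is 0.0803.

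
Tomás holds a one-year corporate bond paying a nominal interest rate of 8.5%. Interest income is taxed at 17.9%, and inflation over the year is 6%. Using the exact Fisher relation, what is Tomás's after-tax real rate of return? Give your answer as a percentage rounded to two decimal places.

After-tax nominal return = 8.5% × (1 − 0.179) = 6.9785%.
1 + r = 1.069785 / 1.06000 = 1.009231
After-tax real rate = 1.009231 − 1 → 0.92%.

0.92%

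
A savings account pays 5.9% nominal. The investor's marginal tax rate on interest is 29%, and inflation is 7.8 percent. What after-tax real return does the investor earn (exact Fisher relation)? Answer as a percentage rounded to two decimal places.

After-tax nominal return = 5.9% × (1 − 0.29) = 4.1890%.
1 + r = 1.04189 / 1.07800 = 0.966503
After-tax real rate = 0.966503 − 1 → -3.35%.

-3.35%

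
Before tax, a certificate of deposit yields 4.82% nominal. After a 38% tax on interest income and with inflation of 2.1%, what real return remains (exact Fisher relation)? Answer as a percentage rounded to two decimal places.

0.87%

After-tax nominal return = 4.82% × (1 − 0.38) = 2.9884%.
1 + r = 1.029884 / 1.02100 = 1.008701
After-tax real rate = 1.008701 − 1 → 0.87%.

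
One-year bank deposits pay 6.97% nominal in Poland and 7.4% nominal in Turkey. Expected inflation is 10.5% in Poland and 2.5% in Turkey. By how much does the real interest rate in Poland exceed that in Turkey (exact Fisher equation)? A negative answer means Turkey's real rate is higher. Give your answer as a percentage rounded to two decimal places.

-7.98%

Poland: (1 + 0.0697)/(1 + 0.1050) − 1 = -3.1946%
Turkey: (1 + 0.0740)/(1 + 0.0250) − 1 = 4.7805%
Differential = -3.1946% − 4.7805% = -7.9751% → -7.98%.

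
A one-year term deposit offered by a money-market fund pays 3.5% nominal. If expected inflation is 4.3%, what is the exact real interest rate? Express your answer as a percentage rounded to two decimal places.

1 + r = 1.03500 / 1.04300 = 0.992330
r = 0.992330 − 1 = -0.7670%, i.e. -0.77%.

-0.77%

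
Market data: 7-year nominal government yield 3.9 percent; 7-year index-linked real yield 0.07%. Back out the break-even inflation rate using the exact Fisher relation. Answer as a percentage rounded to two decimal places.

(1 + π) = (1 + i)/(1 + r) = 1.03900 / 1.00070 = 1.038273
Break-even inflation = 1.038273 − 1 → 3.83%.

3.83%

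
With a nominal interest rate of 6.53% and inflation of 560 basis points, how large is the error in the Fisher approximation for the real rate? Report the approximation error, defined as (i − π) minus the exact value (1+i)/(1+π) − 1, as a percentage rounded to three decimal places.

0.049%

Approximate: r ≈ 6.530% − 5.600% = 0.9300%
Exact: (1 + 0.0653)/(1 + 0.0560) − 1 = 0.8807%
Error = 0.9300% − 0.8807% = 0.0493% → 0.049%.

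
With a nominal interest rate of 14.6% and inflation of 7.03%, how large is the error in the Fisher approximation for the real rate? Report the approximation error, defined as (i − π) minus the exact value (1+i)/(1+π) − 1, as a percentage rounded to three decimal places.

Approximate: r ≈ 14.600% − 7.030% = 7.5700%
Exact: (1 + 0.1460)/(1 + 0.0703) − 1 = 7.0728%
Error = 7.5700% − 7.0728% = 0.4972% → 0.497%.

0.497%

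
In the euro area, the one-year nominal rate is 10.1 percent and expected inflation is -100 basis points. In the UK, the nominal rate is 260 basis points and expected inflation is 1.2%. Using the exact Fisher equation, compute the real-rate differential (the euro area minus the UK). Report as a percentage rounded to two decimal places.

9.83%

The euro area: (1 + 0.1010)/(1 − 0.0100) − 1 = 11.2121%
The UK: (1 + 0.0260)/(1 + 0.0120) − 1 = 1.3834%
Differential = 11.2121% − 1.3834% = 9.8287% → 9.83%.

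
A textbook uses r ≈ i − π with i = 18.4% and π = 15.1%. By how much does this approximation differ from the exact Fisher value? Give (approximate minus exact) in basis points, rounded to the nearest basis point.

Approximate: r ≈ 18.400% − 15.100% = 3.3000%
Exact: (1 + 0.1840)/(1 + 0.1510) − 1 = 2.8671%
Error = 3.3000% − 2.8671% = 0.4329% → 43 basis points.

43 basis points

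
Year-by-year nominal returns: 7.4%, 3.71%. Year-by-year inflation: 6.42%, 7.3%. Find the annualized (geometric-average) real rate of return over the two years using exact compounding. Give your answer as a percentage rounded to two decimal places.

Nominal growth factor = 1.0740 × 1.0371 = 1.11384540
Price-level growth factor = 1.0642 × 1.0730 = 1.14188660
Real growth factor = 1.11384540 / 1.14188660 = 0.97544310
Annualized real rate = 0.97544310^(1/2) − 1 = -1.2355% → -1.24%.

-1.24%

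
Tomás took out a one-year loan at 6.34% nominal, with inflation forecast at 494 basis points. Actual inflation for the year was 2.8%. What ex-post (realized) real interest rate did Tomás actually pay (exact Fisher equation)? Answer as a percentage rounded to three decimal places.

3.444%

Ex-post: (1 + 0.0634)/(1 + 0.0280) − 1 = 3.4436%
So the realized real rate is 3.444%.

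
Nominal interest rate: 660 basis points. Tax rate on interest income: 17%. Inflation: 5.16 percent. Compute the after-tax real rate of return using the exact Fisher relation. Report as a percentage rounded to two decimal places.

0.30%

After-tax nominal return = 6.6% × (1 − 0.17) = 5.4780%.
1 + r = 1.05478 / 1.05160 = 1.003024
After-tax real rate = 1.003024 − 1 → 0.30%.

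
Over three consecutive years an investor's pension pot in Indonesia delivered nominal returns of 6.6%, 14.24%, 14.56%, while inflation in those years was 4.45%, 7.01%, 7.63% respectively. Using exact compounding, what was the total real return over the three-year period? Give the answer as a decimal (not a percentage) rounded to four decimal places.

Nominal growth factor = 1.0660 × 1.1424 × 1.1456 = 1.395110
Price-level growth factor = 1.0445 × 1.0701 × 1.0763 = 1.203001
Real growth factor = 1.395110 / 1.203001 = 1.159691
Total real return = 1.159691 − 1 → 0.1597.

0.1597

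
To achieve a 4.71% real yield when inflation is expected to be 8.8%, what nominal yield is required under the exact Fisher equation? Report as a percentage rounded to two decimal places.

13.92%

(1 + i) = (1 + r)(1 + π) = 1.04710 × 1.08800 = 1.1392448
i = 1.1392448 − 1, so the required nominal rate is 13.92%.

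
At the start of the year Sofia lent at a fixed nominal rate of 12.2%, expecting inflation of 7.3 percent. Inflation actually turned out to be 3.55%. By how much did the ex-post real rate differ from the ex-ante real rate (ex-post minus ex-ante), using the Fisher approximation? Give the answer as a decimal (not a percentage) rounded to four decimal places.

0.0375

Ex-ante: 12.2% − 7.3% = 4.900%
Ex-post: 12.2% − 3.55% = 8.650%
Difference (ex-post − ex-ante) = 3.7500% → 0.0375.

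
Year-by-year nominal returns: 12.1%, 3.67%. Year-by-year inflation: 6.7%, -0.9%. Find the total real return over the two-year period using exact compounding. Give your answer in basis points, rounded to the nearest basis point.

991 basis points

Nominal growth factor = 1.1210 × 1.0367 = 1.162141
Price-level growth factor = 1.0670 × 0.9910 = 1.057397
Real growth factor = 1.162141 / 1.057397 = 1.099058
Total real return = 1.099058 − 1 → 991 basis points.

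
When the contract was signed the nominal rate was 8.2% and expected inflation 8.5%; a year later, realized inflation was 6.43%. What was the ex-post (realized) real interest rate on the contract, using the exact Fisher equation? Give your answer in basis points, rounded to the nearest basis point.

166 basis points

Ex-post: (1 + 0.0820)/(1 + 0.0643) − 1 = 1.6631%
So the realized real rate is 166 basis points.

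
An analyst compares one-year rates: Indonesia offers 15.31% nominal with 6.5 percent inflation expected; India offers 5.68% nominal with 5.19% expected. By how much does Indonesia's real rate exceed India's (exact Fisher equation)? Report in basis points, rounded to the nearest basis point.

781 basis points

Indonesia: (1 + 0.1531)/(1 + 0.0650) − 1 = 8.2723%
India: (1 + 0.0568)/(1 + 0.0519) − 1 = 0.4658%
Differential = 8.2723% − 0.4658% = 7.8065% → 781 basis points.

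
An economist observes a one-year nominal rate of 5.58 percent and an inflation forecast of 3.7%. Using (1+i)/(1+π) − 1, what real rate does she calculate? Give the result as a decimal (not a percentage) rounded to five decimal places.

0.01813

1 + r = 1.05580 / 1.03700 = 1.018129
r = 1.018129 − 1 = 1.8129%, i.e. 0.01813.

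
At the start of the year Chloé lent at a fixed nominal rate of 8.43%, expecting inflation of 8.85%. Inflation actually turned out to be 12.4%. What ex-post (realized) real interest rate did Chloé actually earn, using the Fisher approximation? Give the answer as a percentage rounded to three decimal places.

-3.970%

Ex-post: 8.43% − 12.4% = -3.970%
So the realized real rate is -3.970%.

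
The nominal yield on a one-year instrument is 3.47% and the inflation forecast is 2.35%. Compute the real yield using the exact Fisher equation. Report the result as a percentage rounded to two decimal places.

1 + r = 1.03470 / 1.02350 = 1.010943
r = 1.010943 − 1 = 1.0943%, i.e. 1.09%.

1.09%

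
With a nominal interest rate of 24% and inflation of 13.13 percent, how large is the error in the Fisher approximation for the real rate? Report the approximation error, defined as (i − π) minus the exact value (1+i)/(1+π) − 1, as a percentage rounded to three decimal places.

Approximate: r ≈ 24.000% − 13.130% = 10.8700%
Exact: (1 + 0.2400)/(1 + 0.1313) − 1 = 9.6084%
Error = 10.8700% − 9.6084% = 1.2616% → 1.262%.

1.262%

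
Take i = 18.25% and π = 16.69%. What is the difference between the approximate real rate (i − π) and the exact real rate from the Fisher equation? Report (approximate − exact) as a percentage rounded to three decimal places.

0.223%

Approximate: r ≈ 18.250% − 16.690% = 1.5600%
Exact: (1 + 0.1825)/(1 + 0.1669) − 1 = 1.3369%
Error = 1.5600% − 1.3369% = 0.2231% → 0.223%.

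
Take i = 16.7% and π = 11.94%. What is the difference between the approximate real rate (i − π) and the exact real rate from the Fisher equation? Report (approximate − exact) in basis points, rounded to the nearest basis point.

51 basis points

Approximate: r ≈ 16.700% − 11.940% = 4.7600%
Exact: (1 + 0.1670)/(1 + 0.1194) − 1 = 4.2523%
Error = 4.7600% − 4.2523% = 0.5077% → 51 basis points.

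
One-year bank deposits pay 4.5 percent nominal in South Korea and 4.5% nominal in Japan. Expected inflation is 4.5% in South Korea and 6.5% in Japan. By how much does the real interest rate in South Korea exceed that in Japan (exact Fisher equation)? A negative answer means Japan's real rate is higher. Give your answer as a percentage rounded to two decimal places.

1.88%

South Korea: (1 + 0.0450)/(1 + 0.0450) − 1 = 0.0000%
Japan: (1 + 0.0450)/(1 + 0.0650) − 1 = -1.8779%
Differential = 0.0000% − (-1.8779%) = 1.8779% → 1.88%.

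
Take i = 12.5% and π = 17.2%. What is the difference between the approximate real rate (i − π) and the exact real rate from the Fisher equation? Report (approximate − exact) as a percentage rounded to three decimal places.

Approximate: r ≈ 12.500% − 17.200% = -4.7000%
Exact: (1 + 0.1250)/(1 + 0.1720) − 1 = -4.0102%
Error = -4.7000% − (-4.0102%) = -0.6898% → -0.690%.

-0.690%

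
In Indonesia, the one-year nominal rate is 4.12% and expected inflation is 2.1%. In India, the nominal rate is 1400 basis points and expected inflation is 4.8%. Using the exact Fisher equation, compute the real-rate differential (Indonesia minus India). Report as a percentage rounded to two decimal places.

-6.80%

Indonesia: (1 + 0.0412)/(1 + 0.0210) − 1 = 1.9785%
India: (1 + 0.1400)/(1 + 0.0480) − 1 = 8.7786%
Differential = 1.9785% − 8.7786% = -6.8002% → -6.80%.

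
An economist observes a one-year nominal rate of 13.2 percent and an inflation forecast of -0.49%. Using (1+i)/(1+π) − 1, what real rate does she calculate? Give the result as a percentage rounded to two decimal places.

1 + r = 1.13200 / 0.99510 = 1.137574
r = 1.137574 − 1 = 13.7574%, i.e. 13.76%.

13.76%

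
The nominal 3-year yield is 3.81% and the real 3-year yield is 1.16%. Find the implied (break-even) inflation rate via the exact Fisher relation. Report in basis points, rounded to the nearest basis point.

(1 + π) = (1 + i)/(1 + r) = 1.03810 / 1.01160 = 1.026196
Break-even inflation = 1.026196 − 1 → 262 basis points.

262 basis points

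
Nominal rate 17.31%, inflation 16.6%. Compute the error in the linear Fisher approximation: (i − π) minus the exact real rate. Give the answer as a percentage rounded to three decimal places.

0.101%

Approximate: r ≈ 17.310% − 16.600% = 0.7100%
Exact: (1 + 0.1731)/(1 + 0.1660) − 1 = 0.6089%
Error = 0.7100% − 0.6089% = 0.1011% → 0.101%.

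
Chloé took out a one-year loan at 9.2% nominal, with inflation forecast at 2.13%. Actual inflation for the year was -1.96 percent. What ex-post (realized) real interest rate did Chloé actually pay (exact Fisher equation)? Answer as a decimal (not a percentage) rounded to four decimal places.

0.1138

Ex-post: (1 + 0.0920)/(1 − 0.0196) − 1 = 11.3831%
So the realized real rate is 0.1138.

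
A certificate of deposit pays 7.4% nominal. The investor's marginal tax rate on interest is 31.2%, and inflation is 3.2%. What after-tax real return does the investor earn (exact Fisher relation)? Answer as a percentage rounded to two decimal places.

After-tax nominal return = 7.4% × (1 − 0.312) = 5.0912%.
1 + r = 1.050912 / 1.03200 = 1.018326
After-tax real rate = 1.018326 − 1 → 1.83%.

1.83%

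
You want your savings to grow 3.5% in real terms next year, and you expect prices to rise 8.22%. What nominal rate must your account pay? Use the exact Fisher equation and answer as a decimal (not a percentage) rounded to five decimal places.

0.12008

(1 + i) = (1 + r)(1 + π) = 1.03500 × 1.08220 = 1.120077
i = 1.120077 − 1, so the required nominal rate is 0.12008.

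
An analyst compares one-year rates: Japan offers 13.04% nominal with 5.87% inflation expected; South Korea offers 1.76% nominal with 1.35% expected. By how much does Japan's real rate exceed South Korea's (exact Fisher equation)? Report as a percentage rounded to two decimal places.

Japan: (1 + 0.1304)/(1 + 0.0587) − 1 = 6.7725%
South Korea: (1 + 0.0176)/(1 + 0.0135) − 1 = 0.4045%
Differential = 6.7725% − 0.4045% = 6.3679% → 6.37%.

6.37%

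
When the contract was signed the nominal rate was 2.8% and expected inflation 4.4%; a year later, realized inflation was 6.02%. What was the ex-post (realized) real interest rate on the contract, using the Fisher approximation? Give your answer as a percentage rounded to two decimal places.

Ex-post: 2.8% − 6.02% = -3.220%
So the realized real rate is -3.22%.

-3.22%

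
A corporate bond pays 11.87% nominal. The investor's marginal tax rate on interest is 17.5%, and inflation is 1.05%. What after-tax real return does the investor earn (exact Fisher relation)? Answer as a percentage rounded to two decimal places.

After-tax nominal return = 11.87% × (1 − 0.175) = 9.79275%.
1 + r = 1.0979275 / 1.01050 = 1.086519
After-tax real rate = 1.086519 − 1 → 8.65%.

8.65%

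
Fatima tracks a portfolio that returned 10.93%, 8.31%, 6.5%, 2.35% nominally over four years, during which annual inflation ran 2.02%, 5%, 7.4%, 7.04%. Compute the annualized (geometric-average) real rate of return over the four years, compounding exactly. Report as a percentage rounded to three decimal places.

1.551%

Compound the nominal returns: 1.1093 × 1.0831 × 1.0650 × 1.0235 = 1.30964933.
Compound inflation: 1.0202 × 1.0500 × 1.0740 × 1.0704 = 1.23147330.
Deflate: 1.30964933 / 1.23147330 = 1.06348171.
Annualized real rate = 1.06348171^(1/4) − 1 = 1.5506% → 1.551%.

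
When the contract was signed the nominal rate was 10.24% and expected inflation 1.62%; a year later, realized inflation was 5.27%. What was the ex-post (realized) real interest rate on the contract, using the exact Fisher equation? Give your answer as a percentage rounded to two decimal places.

4.72%

Ex-post: (1 + 0.1024)/(1 + 0.0527) − 1 = 4.7212%
So the realized real rate is 4.72%.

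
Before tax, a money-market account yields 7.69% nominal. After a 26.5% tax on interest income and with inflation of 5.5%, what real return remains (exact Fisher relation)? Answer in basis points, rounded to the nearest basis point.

After-tax nominal return = 7.69% × (1 − 0.265) = 5.65215%.
1 + r = 1.0565215 / 1.05500 = 1.001442
After-tax real rate = 1.001442 − 1 → 14 basis points.

14 basis points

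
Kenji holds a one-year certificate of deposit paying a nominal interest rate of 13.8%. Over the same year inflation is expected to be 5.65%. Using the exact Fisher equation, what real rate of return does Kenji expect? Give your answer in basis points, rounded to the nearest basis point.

771 basis points

By the Fisher equation, 1 + r = (1 + i)/(1 + π).
1 + r = 1.13800 / 1.05650 = 1.077142
r = 1.077142 − 1 = 7.7142%, i.e. 771 basis points.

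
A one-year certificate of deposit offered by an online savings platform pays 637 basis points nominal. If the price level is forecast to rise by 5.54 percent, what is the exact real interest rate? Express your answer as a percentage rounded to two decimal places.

By the Fisher relation, 1 + r = (1 + i)/(1 + π).
1 + r = 1.06370 / 1.05540 = 1.007864
r = 1.007864 − 1 = 0.7864%, i.e. 0.79%.

0.79%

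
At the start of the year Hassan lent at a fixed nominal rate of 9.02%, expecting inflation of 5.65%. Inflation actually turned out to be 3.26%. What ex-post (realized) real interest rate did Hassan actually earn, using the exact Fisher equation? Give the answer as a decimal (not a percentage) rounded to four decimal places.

Ex-post: (1 + 0.0902)/(1 + 0.0326) − 1 = 5.5782%
So the realized real rate is 0.0558.

0.0558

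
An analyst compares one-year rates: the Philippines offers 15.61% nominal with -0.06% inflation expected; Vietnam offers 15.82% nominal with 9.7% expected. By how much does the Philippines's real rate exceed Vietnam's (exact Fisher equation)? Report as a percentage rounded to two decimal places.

10.10%

The Philippines: (1 + 0.1561)/(1 − 0.0006) − 1 = 15.6794%
Vietnam: (1 + 0.1582)/(1 + 0.0970) − 1 = 5.5789%
Differential = 15.6794% − 5.5789% = 10.1006% → 10.10%.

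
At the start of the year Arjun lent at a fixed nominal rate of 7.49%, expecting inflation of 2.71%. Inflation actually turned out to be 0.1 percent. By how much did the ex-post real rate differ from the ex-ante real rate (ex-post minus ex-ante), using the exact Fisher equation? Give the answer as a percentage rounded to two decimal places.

Ex-ante: (1 + 0.0749)/(1 + 0.0271) − 1 = 4.6539%
Ex-post: (1 + 0.0749)/(1 + 0.0010) − 1 = 7.3826%
Difference (ex-post − ex-ante) = 2.7287% → 2.73%.

2.73%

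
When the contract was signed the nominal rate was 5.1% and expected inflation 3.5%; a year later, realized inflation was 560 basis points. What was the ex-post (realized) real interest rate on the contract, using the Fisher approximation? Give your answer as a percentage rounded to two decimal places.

Ex-post: 5.1% − 5.6% = -0.500%
So the realized real rate is -0.50%.

-0.50%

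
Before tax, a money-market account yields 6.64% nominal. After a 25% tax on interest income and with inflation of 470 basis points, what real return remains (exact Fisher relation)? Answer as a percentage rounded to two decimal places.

After-tax nominal return = 6.64% × (1 − 0.25) = 4.9800%.
1 + r = 1.04980 / 1.04700 = 1.002674
After-tax real rate = 1.002674 − 1 → 0.27%.

0.27%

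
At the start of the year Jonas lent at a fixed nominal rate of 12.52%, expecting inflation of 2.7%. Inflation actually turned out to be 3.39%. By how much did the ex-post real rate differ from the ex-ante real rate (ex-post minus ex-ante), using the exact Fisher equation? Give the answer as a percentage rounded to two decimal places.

Ex-ante: (1 + 0.1252)/(1 + 0.0270) − 1 = 9.5618%
Ex-post: (1 + 0.1252)/(1 + 0.0339) − 1 = 8.8306%
Difference (ex-post − ex-ante) = -0.7312% → -0.73%.

-0.73%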